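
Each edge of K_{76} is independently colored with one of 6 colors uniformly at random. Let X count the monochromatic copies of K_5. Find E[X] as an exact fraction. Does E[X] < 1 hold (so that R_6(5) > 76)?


E[X] = C(76, 5) · 6^{1 − 10} = 18474840 · 6^{−9} = 18474840/10077696.
As a reduced fraction: E[X] = 256595/139968 ≈ 1.833240.
Is E[X] < 1? NO.
Since E[X] ≥ 1, the first-moment bound is inconclusive at n = 76; it does NOT by itself certify R_6(5) > 76.

E[X] = 256595/139968 ≈ 1.833240; E[X] ≥ 1; first-moment method inconclusive here.


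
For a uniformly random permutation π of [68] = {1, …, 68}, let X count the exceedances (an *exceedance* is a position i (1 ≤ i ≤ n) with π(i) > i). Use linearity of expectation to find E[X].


Write X = Σ_{i=1}^{68} X_i, where X_i = 1_{π(i) > i}.
For each fixed i, π(i) is uniform over {1, …, 68} (marginal of a uniform permutation), so P[π(i) > i] = (n − i)/n. Summing: Σ_{i=1}^{68} (n − i)/n = (0 + 1 + … + 67)/68 = 68(68 − 1)/(2·68) = (68 − 1)/2.
Hence E[X] = Σ_{i=1}^{68} (68 − i)/68 = 67/2 ≈ 33.5000.

E[X] = 67/2 = 33.5000.


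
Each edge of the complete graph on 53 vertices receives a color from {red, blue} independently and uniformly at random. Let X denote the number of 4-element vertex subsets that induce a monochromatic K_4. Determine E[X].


Let X = Σ_S X_S over the C(53, 4) = 292825 subsets S of size 4, where X_S = 1 if the K_4 on S is monochromatic.
For a fixed S, the K_4 on S has C(4, 2) = 6 edges. P[all 6 edges red] = (1/2)^6, and likewise for blue, so P[monochromatic] = 2·(1/2)^6 = 2^{1 − 6} = 1/32.
Summing: E[X] = C(53, 4) · 2^{1 − 6} = 292825 · 1/32 = 292825/32.
Numerically: E[X] ≈ 9150.7812.

E[X] = C(53,4)·2^(1−C(4,2)) = 292825/32 ≈ 9150.7812.


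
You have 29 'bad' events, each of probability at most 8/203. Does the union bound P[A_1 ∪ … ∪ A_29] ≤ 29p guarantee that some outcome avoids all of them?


Union bound: P[∪_{i=1}^{29} A_i] ≤ Σ_i P[A_i] ≤ 29·p = 29·(8/203) = 8/7.
Numerically: 8/7 ≈ 1.14286.
Is 8/7 < 1? NO.
Since the bound 8/7 is ≥ 1, the union bound is uninformative here; it does NOT by itself certify existence.

29·p = 8/7 ≈ 1.14286; existence NOT certified by the union bound.


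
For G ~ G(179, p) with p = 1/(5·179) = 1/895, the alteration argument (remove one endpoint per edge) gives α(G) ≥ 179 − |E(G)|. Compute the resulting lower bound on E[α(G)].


E[|E(G)|] = C(179, 2)·p = 15931 · (1/895) = 89/5.
E[α(G)] ≥ n − E[|E(G)|] = 179 − 89/5 = 806/5.
Numerically: ≈ 161.200000.
(This is only a lower bound; the true E[α(G)] may be larger.)

E[α(G)] ≥ 806/5 ≈ 161.200000.


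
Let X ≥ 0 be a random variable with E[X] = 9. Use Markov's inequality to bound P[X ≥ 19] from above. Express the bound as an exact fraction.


μ = E[X] = 9, a = 19.
Markov: P[X ≥ 19] ≤ μ/a = (9)/19 = 9/19.
Numerically: ≈ 0.47368.
(Since a = 19 > μ = 9.00000, the bound 9/19 is < 1 and informative.)

P[X ≥ 19] ≤ 9/19 ≈ 0.47368.


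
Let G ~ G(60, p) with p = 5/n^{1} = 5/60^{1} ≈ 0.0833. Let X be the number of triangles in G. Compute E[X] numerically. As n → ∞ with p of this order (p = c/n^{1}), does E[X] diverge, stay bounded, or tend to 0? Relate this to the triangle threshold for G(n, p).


Number of potential triangles: C(60, 3) = 34220.
Each occurs with probability p³ ≈ (0.0833)³ ≈ 5.78704e-04.
By linearity: E[X] = C(60, 3)·p³ ≈ 34220 · 5.78704e-04 ≈ 19.803.
Here α = 1, so p = 5/n is exactly at the triangle threshold p ~ 1/n. Asymptotically E[X] → c³/6 = 5³/6 = 125/6 ≈ 20.833, a bounded constant. In this regime the triangle count is asymptotically Poisson(c³/6).

E[X] ≈ 19.803; in regime p = Θ(1/n^{1}) E[X] stays bounded (at the triangle threshold p ~ 1/n).


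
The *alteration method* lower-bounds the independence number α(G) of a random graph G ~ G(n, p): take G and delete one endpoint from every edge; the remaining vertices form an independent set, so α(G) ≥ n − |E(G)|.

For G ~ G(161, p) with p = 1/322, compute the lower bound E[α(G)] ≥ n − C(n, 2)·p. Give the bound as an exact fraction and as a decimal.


E[|E(G)|] = C(161, 2)·p = 12880 · (1/322) = 40.
E[α(G)] ≥ n − E[|E(G)|] = 161 − 40 = 121.
Numerically: ≈ 121.0000.
(This is only a lower bound; the true E[α(G)] may be larger.)

E[α(G)] ≥ 121 ≈ 121.0000.


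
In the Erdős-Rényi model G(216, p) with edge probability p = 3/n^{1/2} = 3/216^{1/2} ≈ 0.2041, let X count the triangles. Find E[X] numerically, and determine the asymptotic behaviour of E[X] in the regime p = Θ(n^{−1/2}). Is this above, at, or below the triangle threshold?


Number of potential triangles: C(216, 3) = 1656360.
Each occurs with probability p³ ≈ (0.2041)³ ≈ 8.505173e-03.
By linearity: E[X] = C(216, 3)·p³ ≈ 1656360 · 8.505173e-03 ≈ 14087.6279.
Since α = 1/2 < 1, p = c/n^{1/2} ≫ 1/n is above the triangle threshold p ~ 1/n. Asymptotically E[X] ~ (c³/6)·n^{3(1−α)} = (3³/6)·n^{1.5} → ∞; triangles are abundant w.h.p.

E[X] ≈ 14087.6279; in regime p = Θ(1/n^{1/2}) E[X] diverges (above the triangle threshold p ~ 1/n).


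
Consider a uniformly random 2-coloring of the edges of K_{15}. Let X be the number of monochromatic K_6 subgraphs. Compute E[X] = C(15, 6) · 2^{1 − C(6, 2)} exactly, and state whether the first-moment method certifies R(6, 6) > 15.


E[X] = C(15, 6) · 2^{1 − 15} = 5005 · 2^{−14} = 5005/16384.
As a reduced fraction: E[X] = 5005/16384 ≈ 0.3055.
Is E[X] < 1? YES.
Since E[X] < 1, there exists a 2-coloring of K_{15} with no monochromatic K_6; hence R(6, 6) > 15.

E[X] = 5005/16384 ≈ 0.3055; E[X] < 1, so R(6, 6) > 15.


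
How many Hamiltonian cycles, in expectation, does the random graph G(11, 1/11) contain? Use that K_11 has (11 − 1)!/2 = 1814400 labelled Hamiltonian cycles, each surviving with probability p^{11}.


K_11 has (11 − 1)!/2 = 1814400 labelled Hamiltonian cycles.
For each such Hamiltonian cycle H, let X_H = 1 if all 11 edges of H are present in G. Then P[X_H = 1] = p^{11} = (1/11)^{11} = 1/285311670611.
By linearity: E[X] = Σ_H E[X_H] = 1814400 · p^{11} = 1814400 · 1/285311670611 = 1814400/285311670611.
Numerically: E[X] ≈ 6.36e-06.

E[X] = 1814400 · (1/11)^{11} = 1814400/285311670611 ≈ 6.36e-06.


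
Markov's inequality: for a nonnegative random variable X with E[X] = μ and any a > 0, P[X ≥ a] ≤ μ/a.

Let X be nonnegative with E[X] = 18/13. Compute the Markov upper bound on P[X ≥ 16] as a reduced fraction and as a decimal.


μ = E[X] = 18/13, a = 16.
Markov: P[X ≥ 16] ≤ μ/a = (18/13)/16 = 9/104.
Numerically: ≈ 0.086538.
(Since a = 16 > μ = 1.384615, the bound 9/104 is < 1 and informative.)

P[X ≥ 16] ≤ 9/104 ≈ 0.086538.


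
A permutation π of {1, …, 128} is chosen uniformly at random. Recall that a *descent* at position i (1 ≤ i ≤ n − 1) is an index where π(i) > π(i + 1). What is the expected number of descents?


Write X = Σ X_I over i = 1, …, 127, with X_I the indicator of one descent.
There are 127 indicators.
For each fixed i, the pair (π(i), π(i+1)) is a uniformly random ordered pair of distinct values from {1, …, 128}; by symmetry P[π(i) > π(i+1)] = 1/2.
By linearity: E[X] = 127 · (1/2) = (128 − 1) · (1/2) = 127/2 ≈ 63.500000.

E[X] = 127/2 = 63.500000.


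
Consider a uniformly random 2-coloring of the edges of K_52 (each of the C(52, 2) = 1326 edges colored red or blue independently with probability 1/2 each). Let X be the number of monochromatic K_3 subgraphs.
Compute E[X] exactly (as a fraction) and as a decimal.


Let X = Σ_S X_S over the C(52, 3) = 22100 subsets S of size 3, where X_S = 1 if the K_3 on S is monochromatic.
For a fixed S, the K_3 on S has C(3, 2) = 3 edges. P[all 3 edges red] = (1/2)^3, and likewise for blue, so P[monochromatic] = 2·(1/2)^3 = 2^{1 − 3} = 1/4.
Summing: E[X] = C(52, 3) · 2^{1 − 3} = 22100 · 1/4 = 5525.
Numerically: E[X] ≈ 5525.000.

E[X] = C(52,3)·2^(1−C(3,2)) = 5525 ≈ 5525.000.


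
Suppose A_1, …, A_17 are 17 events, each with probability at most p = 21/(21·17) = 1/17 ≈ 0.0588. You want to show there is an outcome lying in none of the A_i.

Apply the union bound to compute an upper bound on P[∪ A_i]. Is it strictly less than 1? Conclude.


Union bound: P[∪_{i=1}^{17} A_i] ≤ Σ_i P[A_i] ≤ 17·p = 17·(1/17) = 1.
Numerically: 1 ≈ 1.0000.
Is 1 < 1? NO.
Since the bound 1 is ≥ 1, the union bound is uninformative here; it does NOT by itself certify existence.

17·p = 1 ≈ 1.0000; existence NOT certified by the union bound.


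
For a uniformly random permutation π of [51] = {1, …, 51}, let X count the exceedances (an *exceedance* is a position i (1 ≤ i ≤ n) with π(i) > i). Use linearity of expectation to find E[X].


Write X = Σ_{i=1}^{51} X_i, where X_i = 1_{π(i) > i}.
For each fixed i, π(i) is uniform over {1, …, 51} (marginal of a uniform permutation), so P[π(i) > i] = (n − i)/n. Summing: Σ_{i=1}^{51} (n − i)/n = (0 + 1 + … + 50)/51 = 51(51 − 1)/(2·51) = (51 − 1)/2.
Hence E[X] = Σ_{i=1}^{51} (51 − i)/51 = 25 ≈ 25.0000.

E[X] = 25 = 25.0000.


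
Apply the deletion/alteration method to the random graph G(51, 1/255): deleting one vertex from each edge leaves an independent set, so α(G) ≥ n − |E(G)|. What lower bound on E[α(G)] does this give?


E[|E(G)|] = C(51, 2)·p = 1275 · (1/255) = 5.
E[α(G)] ≥ n − E[|E(G)|] = 51 − 5 = 46.
Numerically: ≈ 46.00000.
(This is only a lower bound; the true E[α(G)] may be larger.)

E[α(G)] ≥ 46 ≈ 46.00000.


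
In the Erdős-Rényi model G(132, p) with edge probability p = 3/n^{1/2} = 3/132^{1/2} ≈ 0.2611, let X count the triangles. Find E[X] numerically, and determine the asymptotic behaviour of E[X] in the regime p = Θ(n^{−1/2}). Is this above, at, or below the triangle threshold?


Number of potential triangles: C(132, 3) = 374660.
Each occurs with probability p³ ≈ (0.2611)³ ≈ 1.780340e-02.
By linearity: E[X] = C(132, 3)·p³ ≈ 374660 · 1.780340e-02 ≈ 6670.2206.
Since α = 1/2 < 1, p = c/n^{1/2} ≫ 1/n is above the triangle threshold p ~ 1/n. Asymptotically E[X] ~ (c³/6)·n^{3(1−α)} = (3³/6)·n^{1.5} → ∞; triangles are abundant w.h.p.

E[X] ≈ 6670.2206; in regime p = Θ(1/n^{1/2}) E[X] diverges (above the triangle threshold p ~ 1/n).


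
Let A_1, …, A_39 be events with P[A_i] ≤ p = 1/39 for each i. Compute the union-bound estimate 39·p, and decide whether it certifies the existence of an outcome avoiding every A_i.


Union bound: P[∪_{i=1}^{39} A_i] ≤ Σ_i P[A_i] ≤ 39·p = 39·(1/39) = 1.
Numerically: 1 ≈ 1.00000.
Is 1 < 1? NO.
Since the bound 1 is ≥ 1, the union bound is uninformative here; it does NOT by itself certify existence.

39·p = 1 ≈ 1.00000; existence NOT certified by the union bound.


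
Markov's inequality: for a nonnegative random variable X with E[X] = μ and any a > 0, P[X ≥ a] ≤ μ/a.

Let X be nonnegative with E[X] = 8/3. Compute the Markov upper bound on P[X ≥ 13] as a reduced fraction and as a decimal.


μ = E[X] = 8/3, a = 13.
Markov: P[X ≥ 13] ≤ μ/a = (8/3)/13 = 8/39.
Numerically: ≈ 0.205128.
(Since a = 13 > μ = 2.666667, the bound 8/39 is < 1 and informative.)

P[X ≥ 13] ≤ 8/39 ≈ 0.205128.


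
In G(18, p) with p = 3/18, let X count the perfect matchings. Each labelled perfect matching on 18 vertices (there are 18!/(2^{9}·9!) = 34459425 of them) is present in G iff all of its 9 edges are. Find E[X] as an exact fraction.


K_18 has 18!/(2^{9}·9!) = 34459425 labelled perfect matchings.
For each such perfect matching H, let X_H = 1 if all 9 edges of H are present in G. Then P[X_H = 1] = p^{9} = (1/6)^{9} = 1/10077696.
By linearity of expectation: E[X] = Σ_H E[X_H] = 34459425 · p^{9} = 34459425 · 1/10077696 = 425425/124416.
Numerically: E[X] ≈ 3.419.

E[X] = 34459425 · (1/6)^{9} = 425425/124416 ≈ 3.419.


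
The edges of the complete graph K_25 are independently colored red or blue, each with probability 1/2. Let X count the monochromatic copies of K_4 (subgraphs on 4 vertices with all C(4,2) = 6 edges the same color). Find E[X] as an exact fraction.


Let X = Σ_S X_S over the C(25, 4) = 12650 subsets S of size 4, where X_S = 1 if the K_4 on S is monochromatic.
For a fixed S, the K_4 on S has C(4, 2) = 6 edges. P[all 6 edges red] = (1/2)^6, and likewise for blue, so P[monochromatic] = 2·(1/2)^6 = 2^{1 − 6} = 1/32.
By linearity of expectation: E[X] = C(25, 4) · 2^{1 − 6} = 12650 · 1/32 = 6325/16.
Numerically: E[X] ≈ 395.31250.

E[X] = C(25,4)·2^(1−C(4,2)) = 6325/16 ≈ 395.31250.


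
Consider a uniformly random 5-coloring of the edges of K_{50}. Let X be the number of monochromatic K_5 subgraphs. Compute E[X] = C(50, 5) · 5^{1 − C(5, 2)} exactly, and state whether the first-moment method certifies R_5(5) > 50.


E[X] = C(50, 5) · 5^{1 − 10} = 2118760 · 5^{−9} = 2118760/1953125.
As a reduced fraction: E[X] = 423752/390625 ≈ 1.085.
Is E[X] < 1? NO.
Since E[X] ≥ 1, the first-moment bound is inconclusive at n = 50; it does NOT by itself certify R_5(5) > 50.

E[X] = 423752/390625 ≈ 1.085; E[X] ≥ 1; first-moment method inconclusive here.


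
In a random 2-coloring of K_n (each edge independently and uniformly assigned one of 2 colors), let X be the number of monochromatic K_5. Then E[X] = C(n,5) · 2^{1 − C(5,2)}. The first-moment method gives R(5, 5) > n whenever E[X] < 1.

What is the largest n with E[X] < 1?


We need C(n, 5) · 2^{1 − 10} < 1, i.e. C(n, 5) < 2^{10 − 1} = 512.
Check values of n near the boundary:
  n = 9: C(9, 5) = 126; 126 < 512? YES
  n = 10: C(10, 5) = 252; 252 < 512? YES
  n = 11: C(11, 5) = 462; 462 < 512? YES
  n = 12: C(12, 5) = 792; 792 < 512? NO
The largest n with C(n, 5) < 512 is n = 11 (where E[X] = 231/256 ≈ 0.9023). Hence R(5, 5) > 11, i.e. R(5, 5) ≥ 12.

Largest n = 11; hence R(5, 5) > 11.


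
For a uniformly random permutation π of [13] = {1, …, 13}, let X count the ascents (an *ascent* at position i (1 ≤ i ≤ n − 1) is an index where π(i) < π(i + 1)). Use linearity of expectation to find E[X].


Write X = Σ X_I over i = 1, …, 12, with X_I the indicator of one ascent.
There are 12 indicators.
For each fixed i, the pair (π(i), π(i+1)) is a uniformly random ordered pair of distinct values from {1, …, 13}; by symmetry P[π(i) < π(i+1)] = 1/2.
By linearity: E[X] = 12 · (1/2) = (13 − 1) · (1/2) = 6 ≈ 6.000000.

E[X] = 6 = 6.000000.


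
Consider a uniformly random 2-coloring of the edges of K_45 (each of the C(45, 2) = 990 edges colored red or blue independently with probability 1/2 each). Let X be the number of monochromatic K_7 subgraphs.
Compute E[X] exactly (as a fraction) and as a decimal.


Let X = Σ_S X_S over the C(45, 7) = 45379620 subsets S of size 7, where X_S = 1 if the K_7 on S is monochromatic.
For a fixed S, the K_7 on S has C(7, 2) = 21 edges. P[all 21 edges red] = (1/2)^21, and likewise for blue, so P[monochromatic] = 2·(1/2)^21 = 2^{1 − 21} = 1/1048576.
By linearity of expectation: E[X] = C(45, 7) · 2^{1 − 21} = 45379620 · 1/1048576 = 11344905/262144.
Numerically: E[X] ≈ 43.277.

E[X] = C(45,7)·2^(1−C(7,2)) = 11344905/262144 ≈ 43.277.


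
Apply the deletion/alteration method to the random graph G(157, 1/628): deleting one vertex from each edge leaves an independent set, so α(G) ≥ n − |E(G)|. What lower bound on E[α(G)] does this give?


E[|E(G)|] = C(157, 2)·p = 12246 · (1/628) = 39/2.
E[α(G)] ≥ n − E[|E(G)|] = 157 − 39/2 = 275/2.
Numerically: ≈ 137.5000.
(This is only a lower bound; the true E[α(G)] may be larger.)

E[α(G)] ≥ 275/2 ≈ 137.5000.


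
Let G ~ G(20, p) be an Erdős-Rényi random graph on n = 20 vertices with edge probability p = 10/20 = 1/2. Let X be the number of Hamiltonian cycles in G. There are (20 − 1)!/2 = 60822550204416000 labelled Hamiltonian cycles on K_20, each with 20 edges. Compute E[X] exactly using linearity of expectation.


K_20 has (20 − 1)!/2 = 60822550204416000 labelled Hamiltonian cycles.
For each such Hamiltonian cycle H, let X_H = 1 if all 20 edges of H are present in G. Then P[X_H = 1] = p^{20} = (1/2)^{20} = 1/1048576.
Summing the indicators: E[X] = Σ_H E[X_H] = 60822550204416000 · p^{20} = 60822550204416000 · 1/1048576 = 1856156927625/32.
Numerically: E[X] ≈ 5.8e+10.

E[X] = 60822550204416000 · (1/2)^{20} = 1856156927625/32 ≈ 5.8e+10.


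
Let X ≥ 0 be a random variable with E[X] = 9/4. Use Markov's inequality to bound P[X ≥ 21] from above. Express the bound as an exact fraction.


μ = E[X] = 9/4, a = 21.
Markov: P[X ≥ 21] ≤ μ/a = (9/4)/21 = 3/28.
Numerically: ≈ 0.107.
(Since a = 21 > μ = 2.250, the bound 3/28 is < 1 and informative.)

P[X ≥ 21] ≤ 3/28 ≈ 0.107.


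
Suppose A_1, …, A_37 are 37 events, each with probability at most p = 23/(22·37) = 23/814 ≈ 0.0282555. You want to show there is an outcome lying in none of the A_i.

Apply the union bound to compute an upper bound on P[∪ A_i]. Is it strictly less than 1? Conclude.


Union bound: P[∪_{i=1}^{37} A_i] ≤ Σ_i P[A_i] ≤ 37·p = 37·(23/814) = 23/22.
Numerically: 23/22 ≈ 1.0454545.
Is 23/22 < 1? NO.
Since the bound 23/22 is ≥ 1, the union bound is uninformative here; it does NOT by itself certify existence.

37·p = 23/22 ≈ 1.0454545; existence NOT certified by the union bound.


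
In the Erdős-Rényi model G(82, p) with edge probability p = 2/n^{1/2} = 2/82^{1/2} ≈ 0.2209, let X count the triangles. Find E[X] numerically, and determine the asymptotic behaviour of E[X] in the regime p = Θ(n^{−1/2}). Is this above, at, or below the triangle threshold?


Number of potential triangles: C(82, 3) = 88560.
Each occurs with probability p³ ≈ (0.2209)³ ≈ 1.077381e-02.
By linearity: E[X] = C(82, 3)·p³ ≈ 88560 · 1.077381e-02 ≈ 954.1284.
Since α = 1/2 < 1, p = c/n^{1/2} ≫ 1/n is above the triangle threshold p ~ 1/n. Asymptotically E[X] ~ (c³/6)·n^{3(1−α)} = (2³/6)·n^{1.5} → ∞; triangles are abundant w.h.p.

E[X] ≈ 954.1284; in regime p = Θ(1/n^{1/2}) E[X] diverges (above the triangle threshold p ~ 1/n).


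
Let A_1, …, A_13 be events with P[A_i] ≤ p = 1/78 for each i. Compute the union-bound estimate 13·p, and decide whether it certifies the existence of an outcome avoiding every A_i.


Union bound: P[∪_{i=1}^{13} A_i] ≤ Σ_i P[A_i] ≤ 13·p = 13·(1/78) = 1/6.
Numerically: 1/6 ≈ 0.166667.
Is 1/6 < 1? YES.
Since P[∪ A_i] ≤ 1/6 < 1, the complement has P[∩ A_i^c] ≥ 1 − 1/6 = 5/6 > 0, so some outcome avoids every A_i.

13·p = 1/6 ≈ 0.166667; existence CERTIFIED by the union bound.


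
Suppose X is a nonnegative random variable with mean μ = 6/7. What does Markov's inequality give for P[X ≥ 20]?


μ = E[X] = 6/7, a = 20.
Markov: P[X ≥ 20] ≤ μ/a = (6/7)/20 = 3/70.
Numerically: ≈ 0.042857.
(Since a = 20 > μ = 0.857143, the bound 3/70 is < 1 and informative.)

P[X ≥ 20] ≤ 3/70 ≈ 0.042857.


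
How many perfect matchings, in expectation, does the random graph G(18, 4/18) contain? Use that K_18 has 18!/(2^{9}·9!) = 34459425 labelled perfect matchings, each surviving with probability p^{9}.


K_18 has 18!/(2^{9}·9!) = 34459425 labelled perfect matchings.
For each such perfect matching H, let X_H = 1 if all 9 edges of H are present in G. Then P[X_H = 1] = p^{9} = (2/9)^{9} = 512/387420489.
Summing the indicators: E[X] = Σ_H E[X_H] = 34459425 · p^{9} = 34459425 · 512/387420489 = 217817600/4782969.
Numerically: E[X] ≈ 45.5402.

E[X] = 34459425 · (2/9)^{9} = 217817600/4782969 ≈ 45.5402.


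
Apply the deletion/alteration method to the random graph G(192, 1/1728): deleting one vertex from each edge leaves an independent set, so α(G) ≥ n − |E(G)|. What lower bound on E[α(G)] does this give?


E[|E(G)|] = C(192, 2)·p = 18336 · (1/1728) = 191/18.
E[α(G)] ≥ n − E[|E(G)|] = 192 − 191/18 = 3265/18.
Numerically: ≈ 181.3889.
(This is only a lower bound; the true E[α(G)] may be larger.)

E[α(G)] ≥ 3265/18 ≈ 181.3889.


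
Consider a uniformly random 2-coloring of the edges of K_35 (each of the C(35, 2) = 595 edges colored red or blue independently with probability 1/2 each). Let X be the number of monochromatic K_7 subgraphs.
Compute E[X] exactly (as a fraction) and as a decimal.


Let X = Σ_S X_S over the C(35, 7) = 6724520 subsets S of size 7, where X_S = 1 if the K_7 on S is monochromatic.
For a fixed S, the K_7 on S has C(7, 2) = 21 edges. P[all 21 edges red] = (1/2)^21, and likewise for blue, so P[monochromatic] = 2·(1/2)^21 = 2^{1 − 21} = 1/1048576.
By linearity: E[X] = C(35, 7) · 2^{1 − 21} = 6724520 · 1/1048576 = 840565/131072.
Numerically: E[X] ≈ 6.41300.

E[X] = C(35,7)·2^(1−C(7,2)) = 840565/131072 ≈ 6.41300.


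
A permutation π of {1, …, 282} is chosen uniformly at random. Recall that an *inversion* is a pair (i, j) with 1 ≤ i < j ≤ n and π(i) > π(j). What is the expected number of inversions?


Write X = Σ X_I over the C(282, 2) = 39621 pairs i < j, with X_I the indicator of one inversion.
There are 39621 indicators.
For each fixed pair i < j, the values π(i) and π(j) are two distinct elements of {1, …, 282} in uniformly random order; by symmetry P[π(i) > π(j)] = 1/2.
By linearity: E[X] = 39621 · (1/2) = C(282, 2) · (1/2) = 39621/2 = 39621/2 ≈ 19810.500.

E[X] = 39621/2 = 19810.500.


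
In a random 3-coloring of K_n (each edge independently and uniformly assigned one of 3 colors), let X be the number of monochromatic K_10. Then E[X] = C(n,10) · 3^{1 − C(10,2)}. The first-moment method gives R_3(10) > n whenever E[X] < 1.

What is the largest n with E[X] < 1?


We need C(n, 10) · 3^{1 − 45} < 1, i.e. C(n, 10) < 3^{45 − 1} = 984770902183611232881.
Check values of n near the boundary:
  n = 567: C(567, 10) = 873787071273467749398; 873787071273467749398 < 984770902183611232881? YES
  n = 568: C(568, 10) = 889446337783744949208; 889446337783744949208 < 984770902183611232881? YES
  n = 569: C(569, 10) = 905357721286137524328; 905357721286137524328 < 984770902183611232881? YES
  n = 570: C(570, 10) = 921524823451961408691; 921524823451961408691 < 984770902183611232881? YES
  n = 571: C(571, 10) = 937951290893172842001; 937951290893172842001 < 984770902183611232881? YES
  n = 572: C(572, 10) = 954640815642161682606; 954640815642161682606 < 984770902183611232881? YES
  n = 573: C(573, 10) = 971597135635805762226; 971597135635805762226 < 984770902183611232881? YES
  n = 574: C(574, 10) = 988824035203816502691; 988824035203816502691 < 984770902183611232881? NO
  n = 575: C(575, 10) = 1006325345561406175305; 1006325345561406175305 < 984770902183611232881? NO
  n = 576: C(576, 10) = 1024104945306307344480; 1024104945306307344480 < 984770902183611232881? NO
The largest n with C(n, 10) < 984770902183611232881 is n = 573 (where E[X] = 35985079097622435638/36472996377170786403 ≈ 0.9866225). Hence R_3(10) > 573, i.e. R_3(10) ≥ 574.

Largest n = 573; hence R_3(10) > 573.


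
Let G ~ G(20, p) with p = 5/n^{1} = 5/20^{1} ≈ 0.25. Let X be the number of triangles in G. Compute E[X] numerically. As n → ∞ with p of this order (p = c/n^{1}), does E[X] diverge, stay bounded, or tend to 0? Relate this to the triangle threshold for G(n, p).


Number of potential triangles: C(20, 3) = 1140.
Each occurs with probability p³ ≈ (0.25)³ ≈ 1.56250000e-02.
By linearity: E[X] = C(20, 3)·p³ ≈ 1140 · 1.56250000e-02 ≈ 17.812500.
Here α = 1, so p = 5/n is exactly at the triangle threshold p ~ 1/n. Asymptotically E[X] → c³/6 = 5³/6 = 125/6 ≈ 20.833333, a bounded constant. In this regime the triangle count is asymptotically Poisson(c³/6).

E[X] ≈ 17.812500; in regime p = Θ(1/n^{1}) E[X] stays bounded (at the triangle threshold p ~ 1/n).


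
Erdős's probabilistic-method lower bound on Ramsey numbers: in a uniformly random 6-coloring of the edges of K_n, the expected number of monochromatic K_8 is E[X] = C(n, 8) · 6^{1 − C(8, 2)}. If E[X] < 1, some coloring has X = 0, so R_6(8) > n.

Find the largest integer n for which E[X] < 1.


We need C(n, 8) · 6^{1 − 28} < 1, i.e. C(n, 8) < 6^{28 − 1} = 1023490369077469249536.
Check values of n near the boundary:
  n = 1593: C(1593, 8) = 1010555394551193970323; 1010555394551193970323 < 1023490369077469249536? YES
  n = 1594: C(1594, 8) = 1015652773590544255167; 1015652773590544255167 < 1023490369077469249536? YES
  n = 1595: C(1595, 8) = 1020772636343363633895; 1020772636343363633895 < 1023490369077469249536? YES
  n = 1596: C(1596, 8) = 1025915067760710553965; 1025915067760710553965 < 1023490369077469249536? NO
The largest n with C(n, 8) < 1023490369077469249536 is n = 1595 (where E[X] = 113419181815929292655/113721152119718805504 ≈ 0.99734). Hence R_6(8) > 1595, i.e. R_6(8) ≥ 1596.

Largest n = 1595; hence R_6(8) > 1595.


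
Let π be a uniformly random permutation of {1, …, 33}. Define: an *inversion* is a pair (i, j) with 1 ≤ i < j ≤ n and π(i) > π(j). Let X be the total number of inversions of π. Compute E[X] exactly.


Write X = Σ X_I over the C(33, 2) = 528 pairs i < j, with X_I the indicator of one inversion.
There are 528 indicators.
For each fixed pair i < j, the values π(i) and π(j) are two distinct elements of {1, …, 33} in uniformly random order; by symmetry P[π(i) > π(j)] = 1/2.
By linearity: E[X] = 528 · (1/2) = C(33, 2) · (1/2) = 528/2 = 264 ≈ 264.000000.

E[X] = 264 = 264.000000.


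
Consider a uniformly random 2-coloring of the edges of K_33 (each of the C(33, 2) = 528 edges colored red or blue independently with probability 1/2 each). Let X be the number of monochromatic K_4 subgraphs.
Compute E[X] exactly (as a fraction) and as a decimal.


Let X = Σ_S X_S over the C(33, 4) = 40920 subsets S of size 4, where X_S = 1 if the K_4 on S is monochromatic.
For a fixed S, the K_4 on S has C(4, 2) = 6 edges. P[all 6 edges red] = (1/2)^6, and likewise for blue, so P[monochromatic] = 2·(1/2)^6 = 2^{1 − 6} = 1/32.
By linearity of expectation: E[X] = C(33, 4) · 2^{1 − 6} = 40920 · 1/32 = 5115/4.
Numerically: E[X] ≈ 1278.750.

E[X] = C(33,4)·2^(1−C(4,2)) = 5115/4 ≈ 1278.750.


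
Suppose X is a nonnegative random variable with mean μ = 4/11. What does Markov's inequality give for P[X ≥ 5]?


μ = E[X] = 4/11, a = 5.
Markov: P[X ≥ 5] ≤ μ/a = (4/11)/5 = 4/55.
Numerically: ≈ 0.072727.
(Since a = 5 > μ = 0.363636, the bound 4/55 is < 1 and informative.)

P[X ≥ 5] ≤ 4/55 ≈ 0.072727.


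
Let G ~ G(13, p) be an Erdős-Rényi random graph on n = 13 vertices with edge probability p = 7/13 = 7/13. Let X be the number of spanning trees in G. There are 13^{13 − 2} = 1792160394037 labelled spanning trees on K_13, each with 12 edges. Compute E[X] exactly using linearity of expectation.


K_13 has 13^{13 − 2} = 1792160394037 labelled spanning trees.
For each such spanning tree H, let X_H = 1 if all 12 edges of H are present in G. Then P[X_H = 1] = p^{12} = (7/13)^{12} = 13841287201/23298085122481.
Summing the indicators: E[X] = Σ_H E[X_H] = 1792160394037 · p^{12} = 1792160394037 · 13841287201/23298085122481 = 13841287201/13.
Numerically: E[X] ≈ 1.06e+09.

E[X] = 1792160394037 · (7/13)^{12} = 13841287201/13 ≈ 1.06e+09.


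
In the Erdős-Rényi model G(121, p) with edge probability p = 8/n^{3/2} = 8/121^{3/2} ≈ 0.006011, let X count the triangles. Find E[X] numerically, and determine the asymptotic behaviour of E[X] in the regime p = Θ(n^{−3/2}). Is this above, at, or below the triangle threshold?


Number of potential triangles: C(121, 3) = 287980.
Each occurs with probability p³ ≈ (0.006011)³ ≈ 2.171380e-07.
By linearity: E[X] = C(121, 3)·p³ ≈ 287980 · 2.171380e-07 ≈ 0.0625.
Since α = 3/2 > 1, p = c/n^{3/2} = o(1/n) is below the triangle threshold p ~ 1/n. Asymptotically E[X] ~ (c³/6)·n^{3(1−α)} = (8³/6)·n^{-1.5} → 0, so by Markov's inequality G has no triangles w.h.p.

E[X] ≈ 0.0625; in regime p = Θ(1/n^{3/2}) E[X] tends to 0 (below the triangle threshold p ~ 1/n).


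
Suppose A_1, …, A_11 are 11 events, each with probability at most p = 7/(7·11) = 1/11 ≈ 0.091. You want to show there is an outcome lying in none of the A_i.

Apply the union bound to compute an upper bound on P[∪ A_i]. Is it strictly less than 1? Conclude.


Union bound: P[∪_{i=1}^{11} A_i] ≤ Σ_i P[A_i] ≤ 11·p = 11·(1/11) = 1.
Numerically: 1 ≈ 1.000.
Is 1 < 1? NO.
Since the bound 1 is ≥ 1, the union bound is uninformative here; it does NOT by itself certify existence.

11·p = 1 ≈ 1.000; existence NOT certified by the union bound.


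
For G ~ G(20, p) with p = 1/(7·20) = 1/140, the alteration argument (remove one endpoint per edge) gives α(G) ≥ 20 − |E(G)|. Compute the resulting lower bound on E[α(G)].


E[|E(G)|] = C(20, 2)·p = 190 · (1/140) = 19/14.
E[α(G)] ≥ n − E[|E(G)|] = 20 − 19/14 = 261/14.
Numerically: ≈ 18.6429.
(This is only a lower bound; the true E[α(G)] may be larger.)

E[α(G)] ≥ 261/14 ≈ 18.6429.


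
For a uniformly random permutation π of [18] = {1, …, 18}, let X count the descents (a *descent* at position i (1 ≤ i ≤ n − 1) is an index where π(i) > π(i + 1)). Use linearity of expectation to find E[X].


Write X = Σ X_I over i = 1, …, 17, with X_I the indicator of one descent.
There are 17 indicators.
For each fixed i, the pair (π(i), π(i+1)) is a uniformly random ordered pair of distinct values from {1, …, 18}; by symmetry P[π(i) > π(i+1)] = 1/2.
By linearity: E[X] = 17 · (1/2) = (18 − 1) · (1/2) = 17/2 ≈ 8.500000.

E[X] = 17/2 = 8.500000.


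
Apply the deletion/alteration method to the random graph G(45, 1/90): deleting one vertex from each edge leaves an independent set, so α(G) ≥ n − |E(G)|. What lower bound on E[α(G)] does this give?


E[|E(G)|] = C(45, 2)·p = 990 · (1/90) = 11.
E[α(G)] ≥ n − E[|E(G)|] = 45 − 11 = 34.
Numerically: ≈ 34.000.
(This is only a lower bound; the true E[α(G)] may be larger.)

E[α(G)] ≥ 34 ≈ 34.000.


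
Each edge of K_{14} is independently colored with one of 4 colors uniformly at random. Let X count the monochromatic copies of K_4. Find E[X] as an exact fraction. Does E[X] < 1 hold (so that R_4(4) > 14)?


E[X] = C(14, 4) · 4^{1 − 6} = 1001 · 4^{−5} = 1001/1024.
As a reduced fraction: E[X] = 1001/1024 ≈ 0.97754.
Is E[X] < 1? YES.
Since E[X] < 1, there exists a 4-coloring of K_{14} with no monochromatic K_4; hence R_4(4) > 14.

E[X] = 1001/1024 ≈ 0.97754; E[X] < 1, so R_4(4) > 14.


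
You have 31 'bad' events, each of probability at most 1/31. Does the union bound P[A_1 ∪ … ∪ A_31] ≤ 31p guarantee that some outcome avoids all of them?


Union bound: P[∪_{i=1}^{31} A_i] ≤ Σ_i P[A_i] ≤ 31·p = 31·(1/31) = 1.
Numerically: 1 ≈ 1.0000000.
Is 1 < 1? NO.
Since the bound 1 is ≥ 1, the union bound is uninformative here; it does NOT by itself certify existence.

31·p = 1 ≈ 1.0000000; existence NOT certified by the union bound.


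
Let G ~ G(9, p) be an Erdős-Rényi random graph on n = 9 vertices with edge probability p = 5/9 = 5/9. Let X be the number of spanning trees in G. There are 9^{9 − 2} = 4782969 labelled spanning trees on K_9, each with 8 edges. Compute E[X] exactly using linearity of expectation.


K_9 has 9^{9 − 2} = 4782969 labelled spanning trees.
For each such spanning tree H, let X_H = 1 if all 8 edges of H are present in G. Then P[X_H = 1] = p^{8} = (5/9)^{8} = 390625/43046721.
By linearity of expectation: E[X] = Σ_H E[X_H] = 4782969 · p^{8} = 4782969 · 390625/43046721 = 390625/9.
Numerically: E[X] ≈ 4.34e+04.

E[X] = 4782969 · (5/9)^{8} = 390625/9 ≈ 4.34e+04.


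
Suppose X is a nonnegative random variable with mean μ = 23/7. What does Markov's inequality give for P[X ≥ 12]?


μ = E[X] = 23/7, a = 12.
Markov: P[X ≥ 12] ≤ μ/a = (23/7)/12 = 23/84.
Numerically: ≈ 0.273810.
(Since a = 12 > μ = 3.285714, the bound 23/84 is < 1 and informative.)

P[X ≥ 12] ≤ 23/84 ≈ 0.273810.


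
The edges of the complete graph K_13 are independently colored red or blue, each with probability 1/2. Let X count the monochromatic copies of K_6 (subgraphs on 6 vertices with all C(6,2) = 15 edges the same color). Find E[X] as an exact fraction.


Let X = Σ_S X_S over the C(13, 6) = 1716 subsets S of size 6, where X_S = 1 if the K_6 on S is monochromatic.
For a fixed S, the K_6 on S has C(6, 2) = 15 edges. P[all 15 edges red] = (1/2)^15, and likewise for blue, so P[monochromatic] = 2·(1/2)^15 = 2^{1 − 15} = 1/16384.
By linearity: E[X] = C(13, 6) · 2^{1 − 15} = 1716 · 1/16384 = 429/4096.
Numerically: E[X] ≈ 0.10474.

E[X] = C(13,6)·2^(1−C(6,2)) = 429/4096 ≈ 0.10474.


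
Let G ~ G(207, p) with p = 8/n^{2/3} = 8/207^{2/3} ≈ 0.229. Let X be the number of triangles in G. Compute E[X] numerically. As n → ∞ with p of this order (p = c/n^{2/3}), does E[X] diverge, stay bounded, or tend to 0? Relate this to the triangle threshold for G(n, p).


Number of potential triangles: C(207, 3) = 1456935.
Each occurs with probability p³ ≈ (0.229)³ ≈ 1.19489e-02.
By linearity: E[X] = C(207, 3)·p³ ≈ 1456935 · 1.19489e-02 ≈ 17408.824.
Since α = 2/3 < 1, p = c/n^{2/3} ≫ 1/n is above the triangle threshold p ~ 1/n. Asymptotically E[X] ~ (c³/6)·n^{3(1−α)} = (8³/6)·n^{1} → ∞; triangles are abundant w.h.p.

E[X] ≈ 17408.824; in regime p = Θ(1/n^{2/3}) E[X] diverges (above the triangle threshold p ~ 1/n).


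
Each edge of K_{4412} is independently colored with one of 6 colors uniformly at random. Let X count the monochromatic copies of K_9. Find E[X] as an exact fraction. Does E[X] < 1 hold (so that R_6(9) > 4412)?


E[X] = C(4412, 9) · 6^{1 − 36} = 1731452449760113018141823620 · 6^{−35} = 1731452449760113018141823620/1719070799748422591028658176.
As a reduced fraction: E[X] = 432863112440028254535455905/429767699937105647757164544 ≈ 1.0072.
Is E[X] < 1? NO.
Since E[X] ≥ 1, the first-moment bound is inconclusive at n = 4412; it does NOT by itself certify R_6(9) > 4412.

E[X] = 432863112440028254535455905/429767699937105647757164544 ≈ 1.0072; E[X] ≥ 1; first-moment method inconclusive here.


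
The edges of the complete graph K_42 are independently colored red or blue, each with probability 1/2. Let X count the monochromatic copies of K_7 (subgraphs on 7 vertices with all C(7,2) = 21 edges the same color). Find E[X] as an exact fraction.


Let X = Σ_S X_S over the C(42, 7) = 26978328 subsets S of size 7, where X_S = 1 if the K_7 on S is monochromatic.
For a fixed S, the K_7 on S has C(7, 2) = 21 edges. P[all 21 edges red] = (1/2)^21, and likewise for blue, so P[monochromatic] = 2·(1/2)^21 = 2^{1 − 21} = 1/1048576.
By linearity of expectation: E[X] = C(42, 7) · 2^{1 − 21} = 26978328 · 1/1048576 = 3372291/131072.
Numerically: E[X] ≈ 25.729.

E[X] = C(42,7)·2^(1−C(7,2)) = 3372291/131072 ≈ 25.729.


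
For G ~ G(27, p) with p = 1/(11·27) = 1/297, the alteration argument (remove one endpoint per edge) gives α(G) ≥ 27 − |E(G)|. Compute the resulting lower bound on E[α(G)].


E[|E(G)|] = C(27, 2)·p = 351 · (1/297) = 13/11.
E[α(G)] ≥ n − E[|E(G)|] = 27 − 13/11 = 284/11.
Numerically: ≈ 25.81818.
(This is only a lower bound; the true E[α(G)] may be larger.)

E[α(G)] ≥ 284/11 ≈ 25.81818.


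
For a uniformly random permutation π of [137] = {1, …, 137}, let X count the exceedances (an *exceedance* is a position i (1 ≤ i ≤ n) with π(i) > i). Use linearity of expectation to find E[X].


Write X = Σ_{i=1}^{137} X_i, where X_i = 1_{π(i) > i}.
For each fixed i, π(i) is uniform over {1, …, 137} (marginal of a uniform permutation), so P[π(i) > i] = (n − i)/n. Summing: Σ_{i=1}^{137} (n − i)/n = (0 + 1 + … + 136)/137 = 137(137 − 1)/(2·137) = (137 − 1)/2.
Hence E[X] = Σ_{i=1}^{137} (137 − i)/137 = 68 ≈ 68.00000.

E[X] = 68 = 68.00000.


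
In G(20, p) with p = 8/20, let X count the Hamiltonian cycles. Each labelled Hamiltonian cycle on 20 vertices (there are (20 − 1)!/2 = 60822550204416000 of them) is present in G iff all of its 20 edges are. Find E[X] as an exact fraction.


K_20 has (20 − 1)!/2 = 60822550204416000 labelled Hamiltonian cycles.
For each such Hamiltonian cycle H, let X_H = 1 if all 20 edges of H are present in G. Then P[X_H = 1] = p^{20} = (2/5)^{20} = 1048576/95367431640625.
Summing the indicators: E[X] = Σ_H E[X_H] = 60822550204416000 · p^{20} = 60822550204416000 · 1048576/95367431640625 = 510216531225165692928/762939453125.
Numerically: E[X] ≈ 6.688e+08.

E[X] = 60822550204416000 · (2/5)^{20} = 510216531225165692928/762939453125 ≈ 6.688e+08.


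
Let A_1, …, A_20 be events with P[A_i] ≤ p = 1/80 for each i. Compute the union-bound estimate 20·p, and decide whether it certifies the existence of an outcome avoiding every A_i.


Union bound: P[∪_{i=1}^{20} A_i] ≤ Σ_i P[A_i] ≤ 20·p = 20·(1/80) = 1/4.
Numerically: 1/4 ≈ 0.2500000.
Is 1/4 < 1? YES.
Since P[∪ A_i] ≤ 1/4 < 1, the complement has P[∩ A_i^c] ≥ 1 − 1/4 = 3/4 > 0, so some outcome avoids every A_i.

20·p = 1/4 ≈ 0.2500000; existence CERTIFIED by the union bound.


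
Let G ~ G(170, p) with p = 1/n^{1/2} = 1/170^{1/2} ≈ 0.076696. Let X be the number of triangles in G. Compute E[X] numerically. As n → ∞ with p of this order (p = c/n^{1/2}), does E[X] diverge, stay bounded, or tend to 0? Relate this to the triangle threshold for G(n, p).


Number of potential triangles: C(170, 3) = 804440.
Each occurs with probability p³ ≈ (0.076696)³ ≈ 4.5115588e-04.
By linearity: E[X] = C(170, 3)·p³ ≈ 804440 · 4.5115588e-04 ≈ 362.92783.
Since α = 1/2 < 1, p = c/n^{1/2} ≫ 1/n is above the triangle threshold p ~ 1/n. Asymptotically E[X] ~ (c³/6)·n^{3(1−α)} = (1³/6)·n^{1.5} → ∞; triangles are abundant w.h.p.

E[X] ≈ 362.92783; in regime p = Θ(1/n^{1/2}) E[X] diverges (above the triangle threshold p ~ 1/n).


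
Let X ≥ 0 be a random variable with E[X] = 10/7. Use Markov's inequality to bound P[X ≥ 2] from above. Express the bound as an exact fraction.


μ = E[X] = 10/7, a = 2.
Markov: P[X ≥ 2] ≤ μ/a = (10/7)/2 = 5/7.
Numerically: ≈ 0.7143.
(Since a = 2 > μ = 1.4286, the bound 5/7 is < 1 and informative.)

P[X ≥ 2] ≤ 5/7 ≈ 0.7143.


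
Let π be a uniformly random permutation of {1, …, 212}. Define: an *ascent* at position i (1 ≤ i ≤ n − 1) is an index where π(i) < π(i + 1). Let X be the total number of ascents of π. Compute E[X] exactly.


Write X = Σ X_I over i = 1, …, 211, with X_I the indicator of one ascent.
There are 211 indicators.
For each fixed i, the pair (π(i), π(i+1)) is a uniformly random ordered pair of distinct values from {1, …, 212}; by symmetry P[π(i) < π(i+1)] = 1/2.
By linearity: E[X] = 211 · (1/2) = (212 − 1) · (1/2) = 211/2 ≈ 105.500000.

E[X] = 211/2 = 105.500000.


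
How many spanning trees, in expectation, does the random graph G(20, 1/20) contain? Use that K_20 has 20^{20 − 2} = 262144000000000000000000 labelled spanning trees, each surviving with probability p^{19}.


K_20 has 20^{20 − 2} = 262144000000000000000000 labelled spanning trees.
For each such spanning tree H, let X_H = 1 if all 19 edges of H are present in G. Then P[X_H = 1] = p^{19} = (1/20)^{19} = 1/5242880000000000000000000.
By linearity of expectation: E[X] = Σ_H E[X_H] = 262144000000000000000000 · p^{19} = 262144000000000000000000 · 1/5242880000000000000000000 = 1/20.
Numerically: E[X] ≈ 0.05.

E[X] = 262144000000000000000000 · (1/20)^{19} = 1/20 ≈ 0.05.


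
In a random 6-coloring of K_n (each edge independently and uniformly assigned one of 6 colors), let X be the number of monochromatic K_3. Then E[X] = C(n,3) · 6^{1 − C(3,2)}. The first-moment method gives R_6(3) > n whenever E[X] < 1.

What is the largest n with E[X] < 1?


We need C(n, 3) · 6^{1 − 3} < 1, i.e. C(n, 3) < 6^{3 − 1} = 36.
Check values of n near the boundary:
  n = 5: C(5, 3) = 10; 10 < 36? YES
  n = 6: C(6, 3) = 20; 20 < 36? YES
  n = 7: C(7, 3) = 35; 35 < 36? YES
  n = 8: C(8, 3) = 56; 56 < 36? NO
  n = 9: C(9, 3) = 84; 84 < 36? NO
  n = 10: C(10, 3) = 120; 120 < 36? NO
The largest n with C(n, 3) < 36 is n = 7 (where E[X] = 35/36 ≈ 0.9722222). Hence R_6(3) > 7, i.e. R_6(3) ≥ 8.

Largest n = 7; hence R_6(3) > 7.
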